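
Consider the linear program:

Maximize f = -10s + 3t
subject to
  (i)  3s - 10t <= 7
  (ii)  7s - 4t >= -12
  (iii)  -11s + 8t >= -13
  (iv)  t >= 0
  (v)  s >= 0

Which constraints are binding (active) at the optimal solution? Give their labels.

Extreme points and f = -10s + 3t:
  (0, 3) → f = 9
  (13/11, 0) → f = -130/11
  (0, 0) → f = 0
The feasible region is unbounded (it extends along (4, 7), (8, 11)), but f strictly decreases along every unbounded feasible direction, so there is no improving ray and the maximum is attained at a vertex.

The maximum is at (0, 3). Substituting into each constraint, equality holds for (ii) and (v); the remaining constraints have slack.

(ii) and (v)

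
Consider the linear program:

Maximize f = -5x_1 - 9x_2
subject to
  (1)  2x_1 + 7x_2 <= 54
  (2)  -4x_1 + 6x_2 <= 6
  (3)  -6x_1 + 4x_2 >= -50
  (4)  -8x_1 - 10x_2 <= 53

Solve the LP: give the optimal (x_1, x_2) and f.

x_1 = 72/23, x_2 = -359/46, maximum f = 2511/46

Feasible corners and f = -5x_1 - 9x_2:
  (141/20, 57/10) → f = -1731/20
  (283/25, 112/25) → f = -2423/25
  (-189/44, -41/22) → f = 153/4
  (72/23, -359/46) → f = 2511/46

The binding constraints are -6x_1 + 4x_2 = -50 and -8x_1 - 10x_2 = 53.
Solving simultaneously gives x_1 = 72/23, x_2 = -359/46.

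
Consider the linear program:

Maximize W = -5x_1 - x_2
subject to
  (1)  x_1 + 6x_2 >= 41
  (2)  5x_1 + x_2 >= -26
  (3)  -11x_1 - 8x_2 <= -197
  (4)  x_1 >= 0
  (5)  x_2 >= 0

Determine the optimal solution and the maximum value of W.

Feasible corners and W = -5x_1 - x_2:
  (427/29, 127/29) → W = -78
  (41, 0) → W = -205
  (0, 197/8) → W = -197/8
The feasible region is unbounded (it extends along (0, 1), (1, 0)), but W strictly decreases along every unbounded feasible direction, so there is no improving ray and the maximum is attained at a vertex.

The binding constraints are -11x_1 - 8x_2 = -197 and x_1 = 0.
Solving simultaneously gives x_1 = 0, x_2 = 197/8.

x_1 = 0, x_2 = 197/8, maximum W = -197/8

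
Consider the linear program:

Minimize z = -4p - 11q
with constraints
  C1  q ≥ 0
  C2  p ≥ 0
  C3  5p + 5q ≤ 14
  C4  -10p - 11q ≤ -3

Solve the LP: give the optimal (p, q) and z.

p = 0, q = 14/5, minimum z = -154/5

Extreme points and z = -4p - 11q:
  (14/5, 0) → z = -56/5
  (3/10, 0) → z = -6/5
  (0, 14/5) → z = -154/5
  (0, 3/11) → z = -3

The optimum lies where p = 0 and 5p + 5q = 14.
Solving simultaneously gives p = 0, q = 14/5.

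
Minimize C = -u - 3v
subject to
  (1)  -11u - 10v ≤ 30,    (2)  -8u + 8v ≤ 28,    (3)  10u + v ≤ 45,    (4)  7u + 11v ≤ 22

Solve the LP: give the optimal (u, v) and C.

Vertices and C = -u - 3v:
  (-65/21, 17/42) → C = 79/42
  (480/89, -795/89) → C = 1905/89
  (-11/12, 31/12) → C = -41/6
  (473/103, -95/103) → C = -188/103

At the optimal vertex, -8u + 8v = 28 and 7u + 11v = 22.
Solving simultaneously gives u = -11/12, v = 31/12.

u = -11/12, v = 31/12, minimum C = -41/6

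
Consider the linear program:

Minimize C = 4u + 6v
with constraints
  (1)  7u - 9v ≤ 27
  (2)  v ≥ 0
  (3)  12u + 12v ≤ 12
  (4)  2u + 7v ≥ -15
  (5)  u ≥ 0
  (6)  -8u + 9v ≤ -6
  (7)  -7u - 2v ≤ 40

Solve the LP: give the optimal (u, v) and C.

u = 3/4, v = 0, minimum C = 3

Feasible corners and C = 4u + 6v:
  (1, 0) → C = 4
  (3/4, 0) → C = 3
  (15/17, 2/17) → C = 72/17

At the optimal vertex, v = 0 and -8u + 9v = -6.
Solving simultaneously gives u = 3/4, v = 0.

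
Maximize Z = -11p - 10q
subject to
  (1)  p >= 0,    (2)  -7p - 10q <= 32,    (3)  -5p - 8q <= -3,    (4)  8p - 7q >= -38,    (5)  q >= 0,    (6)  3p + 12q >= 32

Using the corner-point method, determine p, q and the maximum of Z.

Feasible corners and Z = -11p - 10q:
  (0, 38/7) → Z = -380/7
  (0, 8/3) → Z = -80/3
  (32/3, 0) → Z = -352/3
The feasible region is unbounded (it extends along (7, 8), (1, 0)), but Z strictly decreases along every unbounded feasible direction, so there is no improving ray and the maximum is attained at a vertex.

At the optimal vertex, p = 0 and 3p + 12q = 32.
Solving simultaneously gives p = 0, q = 8/3.

p = 0, q = 8/3, maximum Z = -80/3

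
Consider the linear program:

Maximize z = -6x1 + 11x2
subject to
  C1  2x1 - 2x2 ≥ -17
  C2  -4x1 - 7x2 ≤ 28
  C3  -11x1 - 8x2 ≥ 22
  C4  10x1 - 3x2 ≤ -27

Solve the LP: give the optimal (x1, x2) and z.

Feasible corners and z = -6x1 + 11x2:
  (-175/22, 6/11) → z = 591/11
  (-90/19, 143/38) → z = 2653/38
  (-273/82, -86/41) → z = -127/41
  (-282/113, 77/113) → z = 2539/113

At the optimal vertex, 2x1 - 2x2 = -17 and -11x1 - 8x2 = 22.
Solving simultaneously gives x1 = -90/19, x2 = 143/38.

x1 = -90/19, x2 = 143/38, maximum z = 2653/38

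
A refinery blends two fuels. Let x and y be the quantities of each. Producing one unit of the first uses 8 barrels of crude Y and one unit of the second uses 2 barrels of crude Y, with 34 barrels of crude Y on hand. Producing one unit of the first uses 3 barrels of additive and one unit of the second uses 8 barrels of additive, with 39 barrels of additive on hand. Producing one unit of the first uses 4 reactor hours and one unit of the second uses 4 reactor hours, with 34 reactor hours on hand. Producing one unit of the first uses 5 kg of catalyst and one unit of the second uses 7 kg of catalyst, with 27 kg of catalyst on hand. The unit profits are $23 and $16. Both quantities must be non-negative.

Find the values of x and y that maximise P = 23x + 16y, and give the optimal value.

x = 4, y = 1, maximum P = 108

Corner points and P = 23x + 16y:
  (0, 0) → P = 0
  (0, 27/7) → P = 432/7
  (17/4, 0) → P = 391/4
  (4, 1) → P = 108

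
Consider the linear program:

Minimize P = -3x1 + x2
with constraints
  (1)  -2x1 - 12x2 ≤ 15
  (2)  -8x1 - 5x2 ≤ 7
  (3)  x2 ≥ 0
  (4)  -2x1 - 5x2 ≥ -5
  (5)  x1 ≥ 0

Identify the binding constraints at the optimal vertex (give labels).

(3) and (4)

Vertices and P = -3x1 + x2:
  (5/2, 0) → P = -15/2
  (0, 0) → P = 0
  (0, 1) → P = 1

The minimum is at (5/2, 0). Substituting into each constraint, equality holds for (3) and (4); the remaining constraints have slack.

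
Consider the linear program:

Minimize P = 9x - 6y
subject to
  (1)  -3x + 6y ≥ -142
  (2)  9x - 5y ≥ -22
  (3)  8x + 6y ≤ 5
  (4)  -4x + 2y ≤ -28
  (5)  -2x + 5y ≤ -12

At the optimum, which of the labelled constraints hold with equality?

(3) and (4)

Extreme points and P = 9x - 6y:
  (147/11, -1121/66) → P = 2444/11
  (-58/9, -242/9) → P = 310/3
  (89/20, -51/10) → P = 1413/20

The minimum is at (89/20, -51/10). Substituting into each constraint, equality holds for (3) and (4); the remaining constraints have slack.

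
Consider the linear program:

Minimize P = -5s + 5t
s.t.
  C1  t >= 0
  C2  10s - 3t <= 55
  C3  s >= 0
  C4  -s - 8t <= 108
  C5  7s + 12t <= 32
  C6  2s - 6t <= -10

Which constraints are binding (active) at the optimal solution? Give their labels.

Corner points and P = -5s + 5t:
  (0, 8/3) → P = 40/3
  (0, 5/3) → P = 25/3
  (12/11, 67/33) → P = 155/33

The minimum is at (12/11, 67/33). Substituting into each constraint, equality holds for C5 and C6; the remaining constraints have slack.

C5 and C6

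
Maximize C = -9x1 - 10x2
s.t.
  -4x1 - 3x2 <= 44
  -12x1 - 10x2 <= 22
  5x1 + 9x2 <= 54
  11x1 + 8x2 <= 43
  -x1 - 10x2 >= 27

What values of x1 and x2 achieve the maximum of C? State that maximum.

Feasible corners and C = -9x1 - 10x2:
  (303/7, -379/7) → C = 1063/7
  (5/11, -151/55) → C = 257/11
  (19/3, -10/3) → C = -71/3

The optimum lies where -12x1 - 10x2 = 22 and 11x1 + 8x2 = 43.
Solving simultaneously gives x1 = 303/7, x2 = -379/7.

x1 = 303/7, x2 = -379/7, maximum C = 1063/7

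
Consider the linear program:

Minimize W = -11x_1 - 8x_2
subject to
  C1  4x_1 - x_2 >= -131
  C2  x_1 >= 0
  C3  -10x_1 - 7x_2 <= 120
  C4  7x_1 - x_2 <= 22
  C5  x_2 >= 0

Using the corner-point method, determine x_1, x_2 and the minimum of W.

The optimum lies where 4x_1 - x_2 = -131 and 7x_1 - x_2 = 22.
Solving simultaneously gives x_1 = 51, x_2 = 335.

x_1 = 51, x_2 = 335, minimum W = -3241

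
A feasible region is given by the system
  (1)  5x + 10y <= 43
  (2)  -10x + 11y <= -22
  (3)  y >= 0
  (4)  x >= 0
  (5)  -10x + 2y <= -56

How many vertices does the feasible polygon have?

Intersecting each pair of boundary lines and keeping only the points that satisfy every inequality leaves:
  (43/5, 0)
  (323/55, 15/11)
  (28/5, 0)

3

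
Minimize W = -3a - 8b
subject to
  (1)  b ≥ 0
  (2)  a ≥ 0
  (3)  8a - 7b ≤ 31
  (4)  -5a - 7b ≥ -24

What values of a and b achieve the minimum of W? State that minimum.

a = 0, b = 24/7, minimum W = -192/7

The binding constraints are a = 0 and -5a - 7b = -24.
Solving simultaneously gives a = 0, b = 24/7.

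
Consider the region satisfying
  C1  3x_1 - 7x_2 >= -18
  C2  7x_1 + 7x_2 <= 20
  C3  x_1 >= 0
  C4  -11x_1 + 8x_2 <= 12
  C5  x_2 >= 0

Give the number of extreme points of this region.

4

Of the 10 pairwise boundary intersections, those satisfying every inequality are:
  (4/7, 16/7)
  (20/7, 0)
  (0, 3/2)
  (0, 0)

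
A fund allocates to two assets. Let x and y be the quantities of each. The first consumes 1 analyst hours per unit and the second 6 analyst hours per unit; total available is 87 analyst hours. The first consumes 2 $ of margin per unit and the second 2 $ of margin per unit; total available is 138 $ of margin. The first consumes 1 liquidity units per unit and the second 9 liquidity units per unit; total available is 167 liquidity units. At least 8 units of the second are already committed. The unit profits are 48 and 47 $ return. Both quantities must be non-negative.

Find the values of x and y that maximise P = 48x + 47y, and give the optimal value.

Feasible corners and P = 48x + 47y:
  (0, 29/2) → P = 1363/2
  (0, 8) → P = 376
  (39, 8) → P = 2248

x = 39, y = 8, maximum P = 2248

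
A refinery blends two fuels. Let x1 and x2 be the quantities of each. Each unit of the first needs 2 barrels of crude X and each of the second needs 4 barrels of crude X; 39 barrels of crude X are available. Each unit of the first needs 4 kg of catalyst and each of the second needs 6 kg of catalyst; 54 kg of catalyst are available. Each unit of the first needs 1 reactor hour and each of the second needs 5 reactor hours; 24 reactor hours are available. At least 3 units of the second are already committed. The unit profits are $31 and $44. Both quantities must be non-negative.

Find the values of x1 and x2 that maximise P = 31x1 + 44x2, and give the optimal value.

Vertices and P = 31x1 + 44x2:
  (0, 24/5) → P = 1056/5
  (0, 3) → P = 132
  (9, 3) → P = 411

At the optimal vertex, 4x1 + 6x2 = 54 and x1 + 5x2 = 24.
Solving simultaneously gives x1 = 9, x2 = 3.

x1 = 9, x2 = 3, maximum P = 411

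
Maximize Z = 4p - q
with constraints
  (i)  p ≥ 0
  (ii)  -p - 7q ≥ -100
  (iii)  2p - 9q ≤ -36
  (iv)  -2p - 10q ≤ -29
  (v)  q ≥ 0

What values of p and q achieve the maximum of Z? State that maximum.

Extreme points and Z = 4p - q:
  (0, 100/7) → Z = -100/7
  (0, 4) → Z = -4
  (648/23, 236/23) → Z = 2356/23

The binding constraints are -p - 7q = -100 and 2p - 9q = -36.
Solving simultaneously gives p = 648/23, q = 236/23.

p = 648/23, q = 236/23, maximum Z = 2356/23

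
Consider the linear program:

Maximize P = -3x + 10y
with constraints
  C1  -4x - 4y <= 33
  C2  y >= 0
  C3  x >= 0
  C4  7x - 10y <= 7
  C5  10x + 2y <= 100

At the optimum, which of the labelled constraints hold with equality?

Corner points and P = -3x + 10y:
  (0, 0) → P = 0
  (1, 0) → P = -3
  (0, 50) → P = 500
  (169/19, 105/19) → P = 543/19

The maximum is at (0, 50). Substituting into each constraint, equality holds for C3 and C5; the remaining constraints have slack.

C3 and C5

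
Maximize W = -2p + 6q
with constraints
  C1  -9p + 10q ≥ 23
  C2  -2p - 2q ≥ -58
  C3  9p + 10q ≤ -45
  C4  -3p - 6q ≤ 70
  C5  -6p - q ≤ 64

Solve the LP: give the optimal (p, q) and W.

Feasible corners and W = -2p + 6q:
  (-34/9, -11/10) → W = 43/45
  (-221/23, -146/23) → W = -434/23
  (-35/3, 6) → W = 178/3

At the optimal vertex, 9p + 10q = -45 and -6p - q = 64.
Solving simultaneously gives p = -35/3, q = 6.

p = -35/3, q = 6, maximum W = 178/3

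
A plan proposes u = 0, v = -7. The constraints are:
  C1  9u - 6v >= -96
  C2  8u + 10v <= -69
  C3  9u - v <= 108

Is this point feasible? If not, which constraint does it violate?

feasible

C1: 42 ≥ -96 ✓
C2: -70 ≤ -69 ✓
C3: 7 ≤ 108 ✓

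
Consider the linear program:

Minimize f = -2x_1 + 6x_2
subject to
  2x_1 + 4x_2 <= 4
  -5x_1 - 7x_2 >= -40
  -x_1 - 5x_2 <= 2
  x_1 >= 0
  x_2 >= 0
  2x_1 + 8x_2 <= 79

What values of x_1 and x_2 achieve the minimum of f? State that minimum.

x_1 = 2, x_2 = 0, minimum f = -4

The binding constraints are 2x_1 + 4x_2 = 4 and x_2 = 0.
Solving simultaneously gives x_1 = 2, x_2 = 0.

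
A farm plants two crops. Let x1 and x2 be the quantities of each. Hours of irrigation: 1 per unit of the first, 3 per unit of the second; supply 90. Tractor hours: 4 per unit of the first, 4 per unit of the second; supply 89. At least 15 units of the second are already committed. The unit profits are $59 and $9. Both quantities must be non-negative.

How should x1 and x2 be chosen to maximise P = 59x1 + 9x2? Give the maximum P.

x1 = 29/4, x2 = 15, maximum P = 2251/4

The optimum lies where 4x1 + 4x2 = 89 and x2 = 15.
Solving simultaneously gives x1 = 29/4, x2 = 15.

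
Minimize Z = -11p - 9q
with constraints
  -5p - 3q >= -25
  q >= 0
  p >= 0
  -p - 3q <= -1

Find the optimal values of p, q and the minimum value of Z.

p = 0, q = 25/3, minimum Z = -75

Vertices and Z = -11p - 9q:
  (5, 0) → Z = -55
  (0, 25/3) → Z = -75
  (1, 0) → Z = -11
  (0, 1/3) → Z = -3

The optimum lies where -5p - 3q = -25 and p = 0.
Solving simultaneously gives p = 0, q = 25/3.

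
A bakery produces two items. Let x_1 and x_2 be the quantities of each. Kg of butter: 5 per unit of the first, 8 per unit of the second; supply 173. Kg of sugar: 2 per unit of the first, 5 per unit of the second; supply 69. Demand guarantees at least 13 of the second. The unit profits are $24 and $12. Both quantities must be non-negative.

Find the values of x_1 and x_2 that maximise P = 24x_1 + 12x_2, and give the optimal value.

Vertices and P = 24x_1 + 12x_2:
  (0, 69/5) → P = 828/5
  (0, 13) → P = 156
  (2, 13) → P = 204

x_1 = 2, x_2 = 13, maximum P = 204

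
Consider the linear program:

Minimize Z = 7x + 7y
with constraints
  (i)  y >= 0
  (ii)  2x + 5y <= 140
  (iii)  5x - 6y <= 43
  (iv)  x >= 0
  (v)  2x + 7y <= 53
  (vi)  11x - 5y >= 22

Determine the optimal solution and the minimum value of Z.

Corner points and Z = 7x + 7y:
  (43/5, 0) → Z = 301/5
  (2, 0) → Z = 14
  (619/47, 179/47) → Z = 5586/47
  (419/87, 539/87) → Z = 6706/87

The binding constraints are y = 0 and 11x - 5y = 22.
Solving simultaneously gives x = 2, y = 0.

x = 2, y = 0, minimum Z = 14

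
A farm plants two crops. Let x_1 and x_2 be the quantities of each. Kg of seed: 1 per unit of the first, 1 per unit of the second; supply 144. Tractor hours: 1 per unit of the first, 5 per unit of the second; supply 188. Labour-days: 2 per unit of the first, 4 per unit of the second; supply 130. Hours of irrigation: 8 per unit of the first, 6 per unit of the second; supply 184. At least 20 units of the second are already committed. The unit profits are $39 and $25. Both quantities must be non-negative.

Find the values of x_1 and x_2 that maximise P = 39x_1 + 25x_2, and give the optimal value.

Feasible corners and P = 39x_1 + 25x_2:
  (0, 92/3) → P = 2300/3
  (0, 20) → P = 500
  (8, 20) → P = 812

x_1 = 8, x_2 = 20, maximum P = 812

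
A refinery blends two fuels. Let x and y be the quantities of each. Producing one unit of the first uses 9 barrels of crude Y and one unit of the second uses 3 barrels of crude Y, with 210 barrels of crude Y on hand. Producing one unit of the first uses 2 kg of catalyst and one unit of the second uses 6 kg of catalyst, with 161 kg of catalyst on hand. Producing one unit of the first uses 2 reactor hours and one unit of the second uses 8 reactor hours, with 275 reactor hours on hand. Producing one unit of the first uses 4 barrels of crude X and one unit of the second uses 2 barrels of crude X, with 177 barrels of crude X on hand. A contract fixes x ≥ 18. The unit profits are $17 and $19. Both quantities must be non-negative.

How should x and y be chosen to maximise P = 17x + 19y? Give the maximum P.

Feasible corners and P = 17x + 19y:
  (70/3, 0) → P = 1190/3
  (18, 0) → P = 306
  (18, 16) → P = 610

x = 18, y = 16, maximum P = 610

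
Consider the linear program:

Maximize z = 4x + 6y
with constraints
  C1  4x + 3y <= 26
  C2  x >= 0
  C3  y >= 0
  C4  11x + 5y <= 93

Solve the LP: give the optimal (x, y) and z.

Feasible corners and z = 4x + 6y:
  (0, 26/3) → z = 52
  (13/2, 0) → z = 26
  (0, 0) → z = 0

The binding constraints are 4x + 3y = 26 and x = 0.
Solving simultaneously gives x = 0, y = 26/3.

x = 0, y = 26/3, maximum z = 52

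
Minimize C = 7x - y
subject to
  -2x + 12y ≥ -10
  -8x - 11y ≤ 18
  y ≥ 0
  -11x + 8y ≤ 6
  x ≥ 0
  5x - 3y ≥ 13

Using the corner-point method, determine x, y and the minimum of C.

Vertices and C = 7x - y:
  (5, 0) → C = 35
  (13/5, 0) → C = 91/5
  (122/7, 173/7) → C = 681/7
The feasible region is unbounded (it extends along (6, 1), (8, 11)), but C strictly increases along every unbounded feasible direction, so there is no improving ray and the minimum is attained at a vertex.

The binding constraints are y = 0 and 5x - 3y = 13.
Solving simultaneously gives x = 13/5, y = 0.

x = 13/5, y = 0, minimum C = 91/5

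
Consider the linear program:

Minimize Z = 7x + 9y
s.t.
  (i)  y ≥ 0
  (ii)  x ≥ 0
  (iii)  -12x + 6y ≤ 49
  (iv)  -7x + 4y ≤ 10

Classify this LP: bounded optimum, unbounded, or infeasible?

Extreme points and Z = 7x + 9y:
  (0, 0) → Z = 0
  (0, 5/2) → Z = 45/2
The feasible region has finitely many vertices and no improving ray; the minimum is 0 at (0, 0).

bounded optimum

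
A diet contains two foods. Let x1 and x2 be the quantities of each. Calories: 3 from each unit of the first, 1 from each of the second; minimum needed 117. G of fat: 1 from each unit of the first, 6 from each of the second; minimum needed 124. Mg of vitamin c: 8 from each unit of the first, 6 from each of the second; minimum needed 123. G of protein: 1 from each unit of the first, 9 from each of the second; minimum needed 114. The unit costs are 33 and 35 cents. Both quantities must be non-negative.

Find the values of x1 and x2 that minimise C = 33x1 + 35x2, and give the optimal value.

x1 = 34, x2 = 15, minimum C = 1647

Extreme points and C = 33x1 + 35x2:
  (0, 117) → C = 4095
  (124, 0) → C = 4092
  (34, 15) → C = 1647
The feasible region is unbounded (it extends along (0, 1), (1, 0)), but C strictly increases along every unbounded feasible direction, so there is no improving ray and the minimum is attained at a vertex.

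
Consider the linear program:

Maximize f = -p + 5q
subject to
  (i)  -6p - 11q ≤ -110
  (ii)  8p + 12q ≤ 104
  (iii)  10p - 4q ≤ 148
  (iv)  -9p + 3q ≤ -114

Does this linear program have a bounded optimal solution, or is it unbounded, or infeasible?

infeasible

The boundaries -6p - 11q = -110 and 8p + 12q = 104 meet at (-11, 16), but that point violates -9p + 3q ≤ -114. Every candidate vertex is excluded by some other constraint, so the feasible region is empty.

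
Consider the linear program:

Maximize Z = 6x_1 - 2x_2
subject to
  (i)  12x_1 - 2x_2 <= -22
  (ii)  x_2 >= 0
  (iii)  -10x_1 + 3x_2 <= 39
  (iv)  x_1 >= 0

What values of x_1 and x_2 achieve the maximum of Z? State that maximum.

The optimum lies where 12x_1 - 2x_2 = -22 and x_1 = 0.
Solving simultaneously gives x_1 = 0, x_2 = 11.

x_1 = 0, x_2 = 11, maximum Z = -22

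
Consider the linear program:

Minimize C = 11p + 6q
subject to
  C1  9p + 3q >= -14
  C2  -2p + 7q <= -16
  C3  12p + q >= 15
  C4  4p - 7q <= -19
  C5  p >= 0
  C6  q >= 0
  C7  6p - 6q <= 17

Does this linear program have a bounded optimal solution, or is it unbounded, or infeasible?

infeasible

The boundaries 12p + q = 15 and 4p - 7q = -19 meet at (43/44, 36/11), but that point violates -2p + 7q ≤ -16. Every candidate vertex is excluded by some other constraint, so the feasible region is empty.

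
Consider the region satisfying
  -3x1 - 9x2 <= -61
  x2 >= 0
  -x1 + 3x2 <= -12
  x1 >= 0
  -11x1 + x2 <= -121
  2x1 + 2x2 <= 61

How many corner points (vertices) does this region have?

4

The feasible vertices (each the meet of two boundaries and inside every other half-plane) are:
  (61/3, 0)
  (97/6, 25/18)
  (61/2, 0)
  (207/8, 37/8)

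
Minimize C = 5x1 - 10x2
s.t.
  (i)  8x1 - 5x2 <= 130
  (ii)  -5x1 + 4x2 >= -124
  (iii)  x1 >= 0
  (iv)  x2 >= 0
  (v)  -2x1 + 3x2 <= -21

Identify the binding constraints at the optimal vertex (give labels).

Corner points and C = 5x1 - 10x2:
  (65/4, 0) → C = 325/4
  (285/14, 46/7) → C = 505/14
  (21/2, 0) → C = 105/2

The minimum is at (285/14, 46/7). Substituting into each constraint, equality holds for (i) and (v); the remaining constraints have slack.

(i) and (v)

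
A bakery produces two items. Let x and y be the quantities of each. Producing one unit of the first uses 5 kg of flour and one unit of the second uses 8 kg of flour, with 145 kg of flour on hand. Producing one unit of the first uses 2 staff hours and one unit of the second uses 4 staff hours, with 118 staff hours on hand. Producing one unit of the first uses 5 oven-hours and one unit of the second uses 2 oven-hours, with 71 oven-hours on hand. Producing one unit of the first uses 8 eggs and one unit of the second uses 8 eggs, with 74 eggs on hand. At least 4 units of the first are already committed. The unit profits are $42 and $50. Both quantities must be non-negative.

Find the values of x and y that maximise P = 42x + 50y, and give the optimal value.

Feasible corners and P = 42x + 50y:
  (37/4, 0) → P = 777/2
  (4, 0) → P = 168
  (4, 21/4) → P = 861/2

The binding constraints are 8x + 8y = 74 and x = 4.
Solving simultaneously gives x = 4, y = 21/4.

x = 4, y = 21/4, maximum P = 861/2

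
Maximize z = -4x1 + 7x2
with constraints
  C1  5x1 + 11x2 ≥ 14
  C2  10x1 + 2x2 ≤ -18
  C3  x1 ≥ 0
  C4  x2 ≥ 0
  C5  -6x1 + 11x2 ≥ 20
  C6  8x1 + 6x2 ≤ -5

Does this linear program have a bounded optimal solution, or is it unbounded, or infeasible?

The boundaries 5x1 + 11x2 = 14 and 8x1 + 6x2 = -5 meet at (-139/58, 137/58), but that point violates x1 ≥ 0. Every candidate vertex is excluded by some other constraint, so the feasible region is empty.

infeasible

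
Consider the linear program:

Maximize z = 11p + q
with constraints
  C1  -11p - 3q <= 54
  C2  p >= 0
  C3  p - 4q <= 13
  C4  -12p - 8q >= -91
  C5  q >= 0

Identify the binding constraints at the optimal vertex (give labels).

Vertices and z = 11p + q:
  (0, 91/8) → z = 91/8
  (0, 0) → z = 0
  (91/12, 0) → z = 1001/12

The maximum is at (91/12, 0). Substituting into each constraint, equality holds for C4 and C5; the remaining constraints have slack.

C4 and C5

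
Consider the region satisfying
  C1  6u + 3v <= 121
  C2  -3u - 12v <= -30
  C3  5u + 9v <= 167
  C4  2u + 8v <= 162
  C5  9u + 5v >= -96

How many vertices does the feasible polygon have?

Intersecting each pair of boundary lines and keeping only the points that satisfy every inequality leaves:
  (454/21, -61/21)
  (196/13, 397/39)
  (-14, 6)
  (-61/11, 238/11)
  (-789/31, 825/31)

5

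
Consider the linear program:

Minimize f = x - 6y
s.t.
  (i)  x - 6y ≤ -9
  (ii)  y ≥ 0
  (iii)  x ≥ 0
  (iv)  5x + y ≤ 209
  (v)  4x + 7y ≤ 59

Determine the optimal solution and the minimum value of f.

Extreme points and f = x - 6y:
  (0, 3/2) → f = -9
  (291/31, 95/31) → f = -9
  (0, 59/7) → f = -354/7

The optimum lies where x = 0 and 4x + 7y = 59.
Solving simultaneously gives x = 0, y = 59/7.

x = 0, y = 59/7, minimum f = -354/7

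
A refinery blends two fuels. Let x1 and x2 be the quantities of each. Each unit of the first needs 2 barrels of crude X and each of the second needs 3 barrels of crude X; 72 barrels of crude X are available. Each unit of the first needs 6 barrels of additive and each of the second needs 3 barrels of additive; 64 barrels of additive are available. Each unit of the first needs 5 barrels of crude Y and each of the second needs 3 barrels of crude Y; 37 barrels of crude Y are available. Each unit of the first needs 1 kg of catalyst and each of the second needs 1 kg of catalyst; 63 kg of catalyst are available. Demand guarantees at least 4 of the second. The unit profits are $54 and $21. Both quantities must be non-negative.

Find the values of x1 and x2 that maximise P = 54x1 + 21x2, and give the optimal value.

x1 = 5, x2 = 4, maximum P = 354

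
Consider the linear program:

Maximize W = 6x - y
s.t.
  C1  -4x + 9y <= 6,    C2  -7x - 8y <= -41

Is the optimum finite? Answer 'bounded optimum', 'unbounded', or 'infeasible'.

unbounded

From the feasible point (321/95, 206/95), moving in the direction (8, -7) keeps every constraint satisfied while W increases without bound.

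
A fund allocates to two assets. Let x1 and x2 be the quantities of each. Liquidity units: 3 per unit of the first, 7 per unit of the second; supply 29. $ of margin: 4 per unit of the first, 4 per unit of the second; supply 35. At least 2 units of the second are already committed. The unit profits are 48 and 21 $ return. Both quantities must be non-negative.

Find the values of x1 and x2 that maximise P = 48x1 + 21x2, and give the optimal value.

x1 = 5, x2 = 2, maximum P = 282

Extreme points and P = 48x1 + 21x2:
  (0, 29/7) → P = 87
  (0, 2) → P = 42
  (5, 2) → P = 282

The binding constraints are 3x1 + 7x2 = 29 and x2 = 2.
Solving simultaneously gives x1 = 5, x2 = 2.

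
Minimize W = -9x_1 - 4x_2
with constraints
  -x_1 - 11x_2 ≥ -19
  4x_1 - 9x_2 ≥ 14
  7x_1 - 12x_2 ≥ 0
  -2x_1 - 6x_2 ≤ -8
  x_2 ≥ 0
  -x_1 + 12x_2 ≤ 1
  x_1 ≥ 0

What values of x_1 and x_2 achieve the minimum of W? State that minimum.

x_1 = 19, x_2 = 0, minimum W = -171

The optimum lies where -x_1 - 11x_2 = -19 and x_2 = 0.
Solving simultaneously gives x_1 = 19, x_2 = 0.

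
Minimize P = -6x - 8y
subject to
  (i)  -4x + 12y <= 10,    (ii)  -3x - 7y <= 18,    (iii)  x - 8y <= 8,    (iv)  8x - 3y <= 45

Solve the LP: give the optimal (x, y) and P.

x = 95/14, y = 65/21, minimum P = -1375/21

Corner points and P = -6x - 8y:
  (-143/32, -21/32) → P = 513/16
  (95/14, 65/21) → P = -1375/21
  (-88/31, -42/31) → P = 864/31
  (336/61, -19/61) → P = -1864/61

At the optimal vertex, -4x + 12y = 10 and 8x - 3y = 45.
Solving simultaneously gives x = 95/14, y = 65/21.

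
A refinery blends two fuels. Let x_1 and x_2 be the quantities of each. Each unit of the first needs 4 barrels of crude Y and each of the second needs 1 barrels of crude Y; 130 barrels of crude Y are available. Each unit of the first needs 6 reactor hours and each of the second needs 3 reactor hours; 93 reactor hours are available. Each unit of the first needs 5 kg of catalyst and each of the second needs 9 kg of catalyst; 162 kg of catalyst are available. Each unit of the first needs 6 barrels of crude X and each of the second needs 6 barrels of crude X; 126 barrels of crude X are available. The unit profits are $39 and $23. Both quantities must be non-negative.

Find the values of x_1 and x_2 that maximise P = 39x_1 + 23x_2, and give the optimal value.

x_1 = 10, x_2 = 11, maximum P = 643

Corner points and P = 39x_1 + 23x_2:
  (0, 0) → P = 0
  (0, 18) → P = 414
  (31/2, 0) → P = 1209/2
  (10, 11) → P = 643
  (27/4, 57/4) → P = 591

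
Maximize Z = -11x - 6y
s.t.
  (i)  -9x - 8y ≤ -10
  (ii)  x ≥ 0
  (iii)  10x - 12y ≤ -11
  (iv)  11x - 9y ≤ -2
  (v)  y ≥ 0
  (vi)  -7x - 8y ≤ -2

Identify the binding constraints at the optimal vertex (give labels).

(i) and (ii)

Extreme points and Z = -11x - 6y:
  (0, 5/4) → Z = -15/2
  (8/47, 199/188) → Z = -773/94
  (25/14, 101/42) → Z = -477/14
The feasible region is unbounded (it extends along (0, 1), (9, 11)), but Z strictly decreases along every unbounded feasible direction, so there is no improving ray and the maximum is attained at a vertex.

The maximum is at (0, 5/4). Substituting into each constraint, equality holds for (i) and (ii); the remaining constraints have slack.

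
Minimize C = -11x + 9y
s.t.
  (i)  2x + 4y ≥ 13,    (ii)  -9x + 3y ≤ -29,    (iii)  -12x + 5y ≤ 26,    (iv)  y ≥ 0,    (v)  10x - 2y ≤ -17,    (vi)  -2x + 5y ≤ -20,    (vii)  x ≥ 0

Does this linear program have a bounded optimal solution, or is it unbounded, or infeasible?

The boundaries y = 0 and -2x + 5y = -20 meet at (10, 0), but that point violates 10x - 2y ≤ -17. Every candidate vertex is excluded by some other constraint, so the feasible region is empty.

infeasible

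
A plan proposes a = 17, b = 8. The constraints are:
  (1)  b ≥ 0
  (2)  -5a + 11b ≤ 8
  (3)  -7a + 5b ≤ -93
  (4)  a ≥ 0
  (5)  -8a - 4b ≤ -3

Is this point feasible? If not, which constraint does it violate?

Constraint (3): -7a + 5b = -79, which is not ≤ -93. All other constraints are satisfied.

not feasible — violates (3)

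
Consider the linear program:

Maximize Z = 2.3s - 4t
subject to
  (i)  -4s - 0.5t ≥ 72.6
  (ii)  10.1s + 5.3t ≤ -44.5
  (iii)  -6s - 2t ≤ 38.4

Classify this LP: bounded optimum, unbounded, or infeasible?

The boundaries -4s - 0.5t = 72.6 and 10.1s + 5.3t = -44.5 meet at (-36253/1615, 55526/1615), but that point violates -6s - 2t ≤ 38.4. Every candidate vertex is excluded by some other constraint, so the feasible region is empty.

infeasible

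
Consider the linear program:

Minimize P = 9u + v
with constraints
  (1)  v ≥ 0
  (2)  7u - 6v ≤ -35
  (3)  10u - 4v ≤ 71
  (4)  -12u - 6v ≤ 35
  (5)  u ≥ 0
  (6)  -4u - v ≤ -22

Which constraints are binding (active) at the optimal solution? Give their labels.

Vertices and P = 9u + v:
  (283/16, 847/32) → P = 5941/32
  (97/31, 294/31) → P = 1167/31
  (0, 22) → P = 22
The feasible region is unbounded (it extends along (0, 1), (2, 5)), but P strictly increases along every unbounded feasible direction, so there is no improving ray and the minimum is attained at a vertex.

The minimum is at (0, 22). Substituting into each constraint, equality holds for (5) and (6); the remaining constraints have slack.

(5) and (6)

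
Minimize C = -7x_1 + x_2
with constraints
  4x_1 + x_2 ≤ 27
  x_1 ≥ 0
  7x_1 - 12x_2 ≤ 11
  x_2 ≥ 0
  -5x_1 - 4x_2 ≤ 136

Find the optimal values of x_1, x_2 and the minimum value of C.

x_1 = 67/11, x_2 = 29/11, minimum C = -40

Extreme points and C = -7x_1 + x_2:
  (0, 27) → C = 27
  (67/11, 29/11) → C = -40
  (0, 0) → C = 0
  (11/7, 0) → C = -11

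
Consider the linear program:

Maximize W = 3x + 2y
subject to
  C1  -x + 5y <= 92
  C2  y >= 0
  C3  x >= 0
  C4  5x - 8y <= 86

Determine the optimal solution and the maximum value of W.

x = 1166/17, y = 546/17, maximum W = 270

Extreme points and W = 3x + 2y:
  (0, 92/5) → W = 184/5
  (1166/17, 546/17) → W = 270
  (0, 0) → W = 0
  (86/5, 0) → W = 258/5

The optimum lies where -x + 5y = 92 and 5x - 8y = 86.
Solving simultaneously gives x = 1166/17, y = 546/17.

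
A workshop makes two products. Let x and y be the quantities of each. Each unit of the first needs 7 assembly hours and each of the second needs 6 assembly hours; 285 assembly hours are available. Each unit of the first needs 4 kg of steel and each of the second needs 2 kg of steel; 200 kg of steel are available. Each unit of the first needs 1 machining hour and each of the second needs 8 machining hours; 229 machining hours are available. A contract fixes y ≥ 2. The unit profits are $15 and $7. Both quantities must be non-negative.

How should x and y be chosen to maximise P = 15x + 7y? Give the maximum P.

Corner points and P = 15x + 7y:
  (0, 229/8) → P = 1603/8
  (0, 2) → P = 14
  (453/25, 659/25) → P = 11408/25
  (39, 2) → P = 599

At the optimal vertex, 7x + 6y = 285 and y = 2.
Solving simultaneously gives x = 39, y = 2.

x = 39, y = 2, maximum P = 599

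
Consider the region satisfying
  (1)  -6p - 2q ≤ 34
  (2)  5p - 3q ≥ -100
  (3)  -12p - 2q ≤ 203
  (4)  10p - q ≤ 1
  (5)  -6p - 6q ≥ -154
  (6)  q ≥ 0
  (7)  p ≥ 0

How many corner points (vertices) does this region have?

The feasible vertices (each the meet of two boundaries and inside every other half-plane) are:
  (80/33, 767/33)
  (1/10, 0)
  (0, 77/3)
  (0, 0)

4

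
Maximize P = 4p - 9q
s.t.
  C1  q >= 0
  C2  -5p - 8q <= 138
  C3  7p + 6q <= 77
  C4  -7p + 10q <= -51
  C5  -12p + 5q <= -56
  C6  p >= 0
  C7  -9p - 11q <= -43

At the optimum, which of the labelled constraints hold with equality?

C1 and C3

Extreme points and P = 4p - 9q:
  (11, 0) → P = 44
  (51/7, 0) → P = 204/7
  (269/28, 13/8) → P = 1333/56

The maximum is at (11, 0). Substituting into each constraint, equality holds for C1 and C3; the remaining constraints have slack.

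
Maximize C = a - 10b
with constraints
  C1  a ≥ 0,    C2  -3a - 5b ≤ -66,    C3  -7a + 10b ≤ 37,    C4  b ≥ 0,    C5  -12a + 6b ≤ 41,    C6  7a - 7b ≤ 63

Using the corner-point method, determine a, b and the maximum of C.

a = 111/8, b = 39/8, maximum C = -279/8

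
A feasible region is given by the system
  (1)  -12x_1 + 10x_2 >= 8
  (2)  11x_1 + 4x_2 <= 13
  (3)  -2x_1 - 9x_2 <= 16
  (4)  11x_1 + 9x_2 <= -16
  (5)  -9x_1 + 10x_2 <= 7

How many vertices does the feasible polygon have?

Of the 10 pairwise boundary intersections, those satisfying every inequality are:
  (-29/16, -11/8)
  (-116/109, -52/109)
  (-223/101, -130/101)
  (-223/191, -67/191)

4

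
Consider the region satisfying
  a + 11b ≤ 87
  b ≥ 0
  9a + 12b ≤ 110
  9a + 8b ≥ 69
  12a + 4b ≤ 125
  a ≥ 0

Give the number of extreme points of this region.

Of the 15 pairwise boundary intersections, those satisfying every inequality are:
  (166/87, 673/87)
  (9/13, 102/13)
  (23/3, 0)
  (125/12, 0)
  (265/27, 65/36)

5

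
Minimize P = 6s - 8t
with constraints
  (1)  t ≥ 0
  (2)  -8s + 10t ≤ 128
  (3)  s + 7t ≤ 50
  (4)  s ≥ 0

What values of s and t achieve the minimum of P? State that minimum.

Feasible corners and P = 6s - 8t:
  (50, 0) → P = 300
  (0, 0) → P = 0
  (0, 50/7) → P = -400/7

The optimum lies where s + 7t = 50 and s = 0.
Solving simultaneously gives s = 0, t = 50/7.

s = 0, t = 50/7, minimum P = -400/7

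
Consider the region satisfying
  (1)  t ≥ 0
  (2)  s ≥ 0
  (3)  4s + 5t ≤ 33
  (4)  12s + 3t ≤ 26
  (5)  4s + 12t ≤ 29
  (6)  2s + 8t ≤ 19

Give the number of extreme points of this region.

Pairwise boundary intersections that survive every other constraint:
  (0, 0)
  (13/6, 0)
  (0, 19/8)
  (75/44, 61/33)
  (1/2, 9/4)

5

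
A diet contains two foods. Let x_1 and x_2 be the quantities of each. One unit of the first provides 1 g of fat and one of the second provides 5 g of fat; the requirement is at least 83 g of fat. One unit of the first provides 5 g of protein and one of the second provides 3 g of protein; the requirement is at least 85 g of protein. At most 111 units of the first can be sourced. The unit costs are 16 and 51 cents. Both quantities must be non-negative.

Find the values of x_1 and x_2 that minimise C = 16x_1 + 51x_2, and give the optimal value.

x_1 = 8, x_2 = 15, minimum C = 893

Corner points and C = 16x_1 + 51x_2:
  (0, 85/3) → C = 1445
  (83, 0) → C = 1328
  (111, 0) → C = 1776
  (8, 15) → C = 893
The feasible region is unbounded (it extends along (0, 1)), but C strictly increases along every unbounded feasible direction, so there is no improving ray and the minimum is attained at a vertex.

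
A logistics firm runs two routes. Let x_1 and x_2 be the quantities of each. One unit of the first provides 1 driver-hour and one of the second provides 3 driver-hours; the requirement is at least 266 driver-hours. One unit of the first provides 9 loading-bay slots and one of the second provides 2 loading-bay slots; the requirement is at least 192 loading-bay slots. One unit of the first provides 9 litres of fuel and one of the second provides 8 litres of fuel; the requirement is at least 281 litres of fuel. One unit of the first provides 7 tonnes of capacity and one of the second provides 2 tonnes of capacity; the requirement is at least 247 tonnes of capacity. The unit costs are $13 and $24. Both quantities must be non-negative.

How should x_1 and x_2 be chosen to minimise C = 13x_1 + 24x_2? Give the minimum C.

Extreme points and C = 13x_1 + 24x_2:
  (0, 247/2) → C = 2964
  (266, 0) → C = 3458
  (11, 85) → C = 2183
The feasible region is unbounded (it extends along (0, 1), (1, 0)), but C strictly increases along every unbounded feasible direction, so there is no improving ray and the minimum is attained at a vertex.

x_1 = 11, x_2 = 85, minimum C = 2183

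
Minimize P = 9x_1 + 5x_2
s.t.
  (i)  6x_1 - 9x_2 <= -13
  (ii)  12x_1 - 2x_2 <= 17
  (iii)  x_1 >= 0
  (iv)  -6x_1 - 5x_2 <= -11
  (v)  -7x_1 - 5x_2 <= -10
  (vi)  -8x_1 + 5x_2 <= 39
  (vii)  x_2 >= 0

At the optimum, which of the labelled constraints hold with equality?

Corner points and P = 9x_1 + 5x_2:
  (179/96, 43/16) → P = 967/32
  (17/42, 12/7) → P = 171/14
  (163/44, 151/11) → P = 4487/44
  (0, 11/5) → P = 11
  (0, 39/5) → P = 39

The minimum is at (0, 11/5). Substituting into each constraint, equality holds for (iii) and (iv); the remaining constraints have slack.

(iii) and (iv)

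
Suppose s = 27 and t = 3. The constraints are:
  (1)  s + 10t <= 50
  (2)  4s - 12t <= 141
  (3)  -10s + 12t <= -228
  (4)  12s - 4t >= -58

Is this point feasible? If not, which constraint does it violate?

Constraint (1): s + 10t = 57, which is not ≤ 50. All other constraints are satisfied.

not feasible — violates (1)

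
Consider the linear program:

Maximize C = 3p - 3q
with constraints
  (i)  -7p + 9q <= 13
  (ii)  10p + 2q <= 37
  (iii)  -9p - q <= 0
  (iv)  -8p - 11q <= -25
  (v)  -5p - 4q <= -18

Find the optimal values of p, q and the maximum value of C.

Corner points and C = 3p - 3q:
  (307/104, 389/104) → C = -123/52
  (110/73, 191/73) → C = -243/73
  (56/15, -1/6) → C = 117/10

p = 56/15, q = -1/6, maximum C = 117/10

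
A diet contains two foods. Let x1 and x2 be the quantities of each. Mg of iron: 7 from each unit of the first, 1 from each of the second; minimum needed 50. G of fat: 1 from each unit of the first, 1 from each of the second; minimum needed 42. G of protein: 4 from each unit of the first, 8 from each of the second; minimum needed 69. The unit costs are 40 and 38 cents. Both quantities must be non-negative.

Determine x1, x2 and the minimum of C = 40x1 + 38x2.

Vertices and C = 40x1 + 38x2:
  (0, 50) → C = 1900
  (42, 0) → C = 1680
  (4/3, 122/3) → C = 4796/3
The feasible region is unbounded (it extends along (0, 1), (1, 0)), but C strictly increases along every unbounded feasible direction, so there is no improving ray and the minimum is attained at a vertex.

At the optimal vertex, 7x1 + x2 = 50 and x1 + x2 = 42.
Solving simultaneously gives x1 = 4/3, x2 = 122/3.

x1 = 4/3, x2 = 122/3, minimum C = 4796/3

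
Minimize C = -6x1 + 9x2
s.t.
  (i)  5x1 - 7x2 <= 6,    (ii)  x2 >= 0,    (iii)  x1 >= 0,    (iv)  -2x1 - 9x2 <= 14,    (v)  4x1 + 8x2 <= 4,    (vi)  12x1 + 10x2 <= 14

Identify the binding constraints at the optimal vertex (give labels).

Feasible corners and C = -6x1 + 9x2:
  (0, 0) → C = 0
  (1, 0) → C = -6
  (0, 1/2) → C = 9/2

The minimum is at (1, 0). Substituting into each constraint, equality holds for (ii) and (v); the remaining constraints have slack.

(ii) and (v)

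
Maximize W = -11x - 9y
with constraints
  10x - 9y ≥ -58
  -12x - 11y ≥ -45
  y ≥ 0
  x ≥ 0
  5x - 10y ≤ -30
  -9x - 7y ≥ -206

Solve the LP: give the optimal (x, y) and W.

x = 0, y = 3, maximum W = -27

Corner points and W = -11x - 9y:
  (0, 45/11) → W = -405/11
  (24/35, 117/35) → W = -1317/35
  (0, 3) → W = -27

The optimum lies where x = 0 and 5x - 10y = -30.
Solving simultaneously gives x = 0, y = 3.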